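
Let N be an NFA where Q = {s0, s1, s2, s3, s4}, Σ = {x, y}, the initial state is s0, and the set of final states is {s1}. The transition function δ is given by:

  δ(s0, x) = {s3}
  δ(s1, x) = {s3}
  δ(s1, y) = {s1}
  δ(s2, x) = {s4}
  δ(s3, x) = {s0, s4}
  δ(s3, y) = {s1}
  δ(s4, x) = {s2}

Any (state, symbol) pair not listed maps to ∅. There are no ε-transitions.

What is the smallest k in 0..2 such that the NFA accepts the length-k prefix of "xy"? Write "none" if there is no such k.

Start in {s0}.
Read 'x': s0→{s3}; now {s3}.
Read 'y': s3→{s1}; now {s1}.
None of the earlier sets intersect F, but {s1} does.

2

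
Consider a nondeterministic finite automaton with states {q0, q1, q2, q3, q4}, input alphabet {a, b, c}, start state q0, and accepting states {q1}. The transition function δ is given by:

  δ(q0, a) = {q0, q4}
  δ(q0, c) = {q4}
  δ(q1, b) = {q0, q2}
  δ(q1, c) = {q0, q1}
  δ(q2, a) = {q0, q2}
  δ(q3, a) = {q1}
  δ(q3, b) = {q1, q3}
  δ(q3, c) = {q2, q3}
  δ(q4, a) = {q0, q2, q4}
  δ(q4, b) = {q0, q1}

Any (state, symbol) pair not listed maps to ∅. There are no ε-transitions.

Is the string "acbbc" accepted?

Start in {q0}.
Read 'a': {q0} → {q0, q4}.
Read 'c': {q0, q4} → {q4}.
Read 'b': {q4} → {q0, q1}.
Read 'b': {q0, q1} → {q0, q2}.
Read 'c': {q0, q2} → {q4}.
The final set {q4} contains no accepting state.

No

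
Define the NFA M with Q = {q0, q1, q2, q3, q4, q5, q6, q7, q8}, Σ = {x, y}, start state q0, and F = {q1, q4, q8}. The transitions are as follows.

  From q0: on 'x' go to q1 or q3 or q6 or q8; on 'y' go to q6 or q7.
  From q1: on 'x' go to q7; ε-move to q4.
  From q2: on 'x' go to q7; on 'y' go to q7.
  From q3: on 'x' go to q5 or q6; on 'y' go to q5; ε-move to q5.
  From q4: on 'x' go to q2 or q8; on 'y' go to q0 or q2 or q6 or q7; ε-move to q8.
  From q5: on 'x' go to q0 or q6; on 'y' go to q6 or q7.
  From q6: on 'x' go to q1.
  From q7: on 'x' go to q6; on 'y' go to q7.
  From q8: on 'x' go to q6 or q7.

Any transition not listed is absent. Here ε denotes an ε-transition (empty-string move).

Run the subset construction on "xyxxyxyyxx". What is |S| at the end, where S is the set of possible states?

Start in {q0}.
Read 'x': {q0} → {q1, q3, q4, q5, q6, q8}.
Read 'y': {q1, q3, q4, q5, q6, q8} → {q0, q2, q5, q6, q7}.
Read 'x': {q0, q2, q5, q6, q7} → {q0, q1, q3, q4, q5, q6, q7, q8}.
Read 'x': {q0, q1, q3, q4, q5, q6, q7, q8} → {q0, q1, q2, q3, q4, q5, q6, q7, q8}.
Read 'y': {q0, q1, q2, q3, q4, q5, q6, q7, q8} → {q0, q2, q5, q6, q7}.
Read 'x': {q0, q2, q5, q6, q7} → {q0, q1, q3, q4, q5, q6, q7, q8}.
Read 'y': {q0, q1, q3, q4, q5, q6, q7, q8} → {q0, q2, q5, q6, q7}.
Read 'y': {q0, q2, q5, q6, q7} → {q6, q7}.
Read 'x': {q6, q7} → {q1, q4, q6, q8}.
Read 'x': {q1, q4, q6, q8} → {q1, q2, q4, q6, q7, q8}.
That set has 6 states.

6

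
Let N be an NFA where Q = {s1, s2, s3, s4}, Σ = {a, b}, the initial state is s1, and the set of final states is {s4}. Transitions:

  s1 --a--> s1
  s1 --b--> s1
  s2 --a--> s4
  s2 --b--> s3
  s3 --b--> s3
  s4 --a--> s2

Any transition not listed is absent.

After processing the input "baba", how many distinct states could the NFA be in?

Start in {s1}.
Read 'b': s1→{s1}; now {s1}.
Read 'a': s1→{s1}; now {s1}.
Read 'b': s1→{s1}; now {s1}.
Read 'a': s1→{s1}; now {s1}.
That set has 1 state.

1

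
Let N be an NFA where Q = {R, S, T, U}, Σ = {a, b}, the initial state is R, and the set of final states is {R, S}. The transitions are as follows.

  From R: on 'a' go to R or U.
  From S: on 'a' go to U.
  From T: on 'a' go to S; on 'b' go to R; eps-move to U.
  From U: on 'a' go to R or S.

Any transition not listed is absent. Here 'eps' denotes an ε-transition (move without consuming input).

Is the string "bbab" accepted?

No

Start in {R}.
Read 'b': R→∅; now ∅.
The set is empty and remains empty for the remaining 3 symbols.
The final set ∅ contains no accepting state.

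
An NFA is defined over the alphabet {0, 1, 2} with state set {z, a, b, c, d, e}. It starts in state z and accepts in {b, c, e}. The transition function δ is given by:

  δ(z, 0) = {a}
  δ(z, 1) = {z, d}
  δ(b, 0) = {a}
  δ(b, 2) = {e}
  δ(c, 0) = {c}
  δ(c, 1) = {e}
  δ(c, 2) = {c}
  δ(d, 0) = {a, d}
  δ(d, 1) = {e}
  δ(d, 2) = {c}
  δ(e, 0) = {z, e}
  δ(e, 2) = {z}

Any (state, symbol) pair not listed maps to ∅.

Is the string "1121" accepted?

Yes

Start in {z}.
Read '1': {z} → {z, d}.
Read '1': {z, d} → {z, d, e}.
Read '2': {z, d, e} → {z, c}.
Read '1': {z, c} → {z, d, e}.
The final set {z, d, e} contains the accepting state e.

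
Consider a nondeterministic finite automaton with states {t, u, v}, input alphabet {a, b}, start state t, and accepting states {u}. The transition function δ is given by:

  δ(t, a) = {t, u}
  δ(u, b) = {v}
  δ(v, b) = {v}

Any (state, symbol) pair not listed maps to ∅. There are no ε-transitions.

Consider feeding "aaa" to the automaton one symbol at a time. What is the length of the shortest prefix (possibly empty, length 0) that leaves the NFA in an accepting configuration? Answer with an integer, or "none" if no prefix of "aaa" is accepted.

Start in {t}.
Read 'a': {t} → {t, u}.
None of the earlier sets intersect F, but {t, u} does.

1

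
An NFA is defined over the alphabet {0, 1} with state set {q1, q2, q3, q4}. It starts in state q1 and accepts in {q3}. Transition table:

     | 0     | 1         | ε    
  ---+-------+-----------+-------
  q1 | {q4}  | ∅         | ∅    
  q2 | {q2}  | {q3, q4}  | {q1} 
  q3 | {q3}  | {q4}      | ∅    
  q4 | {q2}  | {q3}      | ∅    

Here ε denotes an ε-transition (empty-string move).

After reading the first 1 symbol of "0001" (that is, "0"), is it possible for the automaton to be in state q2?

No

Start in {q1}.
Read '0': {q1} → {q4}.
State q2 is not in {q4}.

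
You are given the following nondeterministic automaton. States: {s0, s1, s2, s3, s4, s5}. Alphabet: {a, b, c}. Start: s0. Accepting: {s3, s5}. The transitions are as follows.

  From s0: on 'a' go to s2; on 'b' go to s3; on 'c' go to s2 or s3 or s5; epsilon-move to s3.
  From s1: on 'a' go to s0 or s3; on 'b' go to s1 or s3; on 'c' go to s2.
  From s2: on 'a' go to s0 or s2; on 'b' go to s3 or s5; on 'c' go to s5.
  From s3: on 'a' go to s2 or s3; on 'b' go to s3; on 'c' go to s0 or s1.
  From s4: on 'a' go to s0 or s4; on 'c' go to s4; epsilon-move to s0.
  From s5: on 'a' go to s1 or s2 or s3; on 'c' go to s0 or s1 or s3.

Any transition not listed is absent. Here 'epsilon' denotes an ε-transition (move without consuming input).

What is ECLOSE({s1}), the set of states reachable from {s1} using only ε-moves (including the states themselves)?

{s1}

Begin with {s1}.
No ε-moves leave this set, so the closure equals the set itself.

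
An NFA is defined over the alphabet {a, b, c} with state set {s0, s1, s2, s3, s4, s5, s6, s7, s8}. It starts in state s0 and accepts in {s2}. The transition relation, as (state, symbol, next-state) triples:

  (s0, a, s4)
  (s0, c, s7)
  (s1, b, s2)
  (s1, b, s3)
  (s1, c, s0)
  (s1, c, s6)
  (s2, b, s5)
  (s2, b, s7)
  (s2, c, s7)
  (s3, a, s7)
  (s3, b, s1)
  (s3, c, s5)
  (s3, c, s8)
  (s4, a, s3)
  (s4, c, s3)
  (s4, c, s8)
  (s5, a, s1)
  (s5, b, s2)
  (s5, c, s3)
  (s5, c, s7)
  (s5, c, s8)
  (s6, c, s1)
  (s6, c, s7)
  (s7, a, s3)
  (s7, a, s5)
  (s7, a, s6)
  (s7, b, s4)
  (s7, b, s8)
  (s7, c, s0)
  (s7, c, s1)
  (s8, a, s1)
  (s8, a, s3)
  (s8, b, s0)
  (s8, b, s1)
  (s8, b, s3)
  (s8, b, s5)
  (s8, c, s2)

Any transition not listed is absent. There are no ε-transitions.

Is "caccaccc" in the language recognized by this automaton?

Yes

Start in {s0}.
Read 'c': s0→{s7}; now {s7}.
Read 'a': s7→{s3, s5, s6}; now {s3, s5, s6}.
Read 'c': s3→{s5, s8}, s5→{s3, s7, s8}, s6→{s1, s7}; now {s1, s3, s5, s7, s8}.
Read 'c': s1→{s0, s6}, s3→{s5, s8}, s5→{s3, s7, s8}, s7→{s0, s1}, s8→{s2}; now {s0, s1, s2, s3, s5, s6, s7, s8}.
Read 'a': s0→{s4}, s1→∅, s2→∅, s3→{s7}, s5→{s1}, s6→∅, s7→{s3, s5, s6}, s8→{s1, s3}; now {s1, s3, s4, s5, s6, s7}.
Read 'c': s1→{s0, s6}, s3→{s5, s8}, s4→{s3, s8}, s5→{s3, s7, s8}, s6→{s1, s7}, s7→{s0, s1}; now {s0, s1, s3, s5, s6, s7, s8}.
Read 'c': s0→{s7}, s1→{s0, s6}, s3→{s5, s8}, s5→{s3, s7, s8}, s6→{s1, s7}, s7→{s0, s1}, s8→{s2}; now {s0, s1, s2, s3, s5, s6, s7, s8}.
Read 'c': s0→{s7}, s1→{s0, s6}, s2→{s7}, s3→{s5, s8}, s5→{s3, s7, s8}, s6→{s1, s7}, s7→{s0, s1}, s8→{s2}; now {s0, s1, s2, s3, s5, s6, s7, s8}.
The final set {s0, s1, s2, s3, s5, s6, s7, s8} contains the accepting state s2.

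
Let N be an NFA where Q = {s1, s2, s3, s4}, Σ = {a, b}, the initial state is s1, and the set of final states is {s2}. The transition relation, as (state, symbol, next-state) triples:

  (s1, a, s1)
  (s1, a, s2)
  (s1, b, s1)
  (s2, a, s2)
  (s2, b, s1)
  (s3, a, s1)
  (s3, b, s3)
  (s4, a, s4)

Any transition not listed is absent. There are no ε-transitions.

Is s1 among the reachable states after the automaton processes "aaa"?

Yes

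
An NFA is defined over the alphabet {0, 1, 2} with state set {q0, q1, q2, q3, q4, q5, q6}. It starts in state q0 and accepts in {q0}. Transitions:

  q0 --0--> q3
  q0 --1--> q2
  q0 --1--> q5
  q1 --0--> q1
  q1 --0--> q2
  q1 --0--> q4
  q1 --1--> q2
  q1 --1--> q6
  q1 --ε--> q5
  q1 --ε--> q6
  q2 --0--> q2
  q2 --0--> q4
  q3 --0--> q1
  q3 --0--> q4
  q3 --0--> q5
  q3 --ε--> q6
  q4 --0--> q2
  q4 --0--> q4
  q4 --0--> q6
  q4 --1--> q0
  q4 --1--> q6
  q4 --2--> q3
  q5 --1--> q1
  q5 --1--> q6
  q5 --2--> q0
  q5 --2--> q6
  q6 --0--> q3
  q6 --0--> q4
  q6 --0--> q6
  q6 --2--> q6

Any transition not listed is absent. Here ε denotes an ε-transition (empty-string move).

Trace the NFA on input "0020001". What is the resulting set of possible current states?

{q0, q1, q2, q5, q6}

Start in {q0}.
Read '0': q0→{q3}; union {q3}; ε-closure = {q3, q6}.
Read '0': q3→{q1, q4, q5}, q6→{q3, q4, q6}; now {q1, q3, q4, q5, q6}.
Read '2': q1→∅, q3→∅, q4→{q3}, q5→{q0, q6}, q6→{q6}; now {q0, q3, q6}.
Read '0': q0→{q3}, q3→{q1, q4, q5}, q6→{q3, q4, q6}; now {q1, q3, q4, q5, q6}.
Read '0': q1→{q1, q2, q4}, q3→{q1, q4, q5}, q4→{q2, q4, q6}, q5→∅, q6→{q3, q4, q6}; now {q1, q2, q3, q4, q5, q6}.
Read '0': q1→{q1, q2, q4}, q2→{q2, q4}, q3→{q1, q4, q5}, q4→{q2, q4, q6}, q5→∅, q6→{q3, q4, q6}; now {q1, q2, q3, q4, q5, q6}.
Read '1': q1→{q2, q6}, q2→∅, q3→∅, q4→{q0, q6}, q5→{q1, q6}, q6→∅; union {q0, q1, q2, q6}; ε-closure = {q0, q1, q2, q5, q6}.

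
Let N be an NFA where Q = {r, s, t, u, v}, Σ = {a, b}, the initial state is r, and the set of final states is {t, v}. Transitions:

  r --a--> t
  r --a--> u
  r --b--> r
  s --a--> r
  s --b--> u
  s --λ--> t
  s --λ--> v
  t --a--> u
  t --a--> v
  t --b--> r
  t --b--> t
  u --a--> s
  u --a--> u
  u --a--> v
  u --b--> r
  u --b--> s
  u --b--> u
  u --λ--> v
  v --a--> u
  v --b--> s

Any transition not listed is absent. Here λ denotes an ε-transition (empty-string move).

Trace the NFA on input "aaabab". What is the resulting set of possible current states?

{r, s, t, u, v}

Start in {r}.
Read 'a': {r} → {t, u, v}.
Read 'a': {t, u, v} → {s, t, u, v}.
Read 'a': {s, t, u, v} → {r, s, t, u, v}.
Read 'b': {r, s, t, u, v} → {r, s, t, u, v}.
Read 'a': {r, s, t, u, v} → {r, s, t, u, v}.
Read 'b': {r, s, t, u, v} → {r, s, t, u, v}.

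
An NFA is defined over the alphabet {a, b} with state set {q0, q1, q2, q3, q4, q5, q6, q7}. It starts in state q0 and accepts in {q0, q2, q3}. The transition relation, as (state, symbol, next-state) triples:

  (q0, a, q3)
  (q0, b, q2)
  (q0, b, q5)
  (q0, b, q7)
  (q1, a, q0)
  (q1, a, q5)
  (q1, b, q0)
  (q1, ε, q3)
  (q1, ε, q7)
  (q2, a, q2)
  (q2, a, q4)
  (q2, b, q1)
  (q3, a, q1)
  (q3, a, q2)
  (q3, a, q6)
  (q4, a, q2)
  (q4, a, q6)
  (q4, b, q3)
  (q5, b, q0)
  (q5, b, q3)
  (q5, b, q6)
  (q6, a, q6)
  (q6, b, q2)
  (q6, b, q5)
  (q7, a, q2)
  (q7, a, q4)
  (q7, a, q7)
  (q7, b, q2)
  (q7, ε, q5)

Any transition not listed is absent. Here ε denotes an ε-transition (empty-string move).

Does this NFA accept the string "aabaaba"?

Yes

Start in {q0}.
Read 'a': {q0} → {q3}.
Read 'a': {q3} → {q1, q2, q3, q5, q6, q7}.
Read 'b': {q1, q2, q3, q5, q6, q7} → {q0, q1, q2, q3, q5, q6, q7}.
Read 'a': {q0, q1, q2, q3, q5, q6, q7} → {q0, q1, q2, q3, q4, q5, q6, q7}.
Read 'a': {q0, q1, q2, q3, q4, q5, q6, q7} → {q0, q1, q2, q3, q4, q5, q6, q7}.
Read 'b': {q0, q1, q2, q3, q4, q5, q6, q7} → {q0, q1, q2, q3, q5, q6, q7}.
Read 'a': {q0, q1, q2, q3, q5, q6, q7} → {q0, q1, q2, q3, q4, q5, q6, q7}.
The final set {q0, q1, q2, q3, q4, q5, q6, q7} contains the accepting states q0, q2, q3.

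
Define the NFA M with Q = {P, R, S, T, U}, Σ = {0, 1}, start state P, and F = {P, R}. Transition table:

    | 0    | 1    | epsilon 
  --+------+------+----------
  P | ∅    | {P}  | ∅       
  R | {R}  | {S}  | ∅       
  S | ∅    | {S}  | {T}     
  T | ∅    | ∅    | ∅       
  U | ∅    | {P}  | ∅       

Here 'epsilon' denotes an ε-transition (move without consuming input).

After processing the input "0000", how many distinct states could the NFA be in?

Start in {P}.
Read '0': P→∅; now ∅.
The set is empty and remains empty for the remaining 3 symbols.
That set has 0 states.

0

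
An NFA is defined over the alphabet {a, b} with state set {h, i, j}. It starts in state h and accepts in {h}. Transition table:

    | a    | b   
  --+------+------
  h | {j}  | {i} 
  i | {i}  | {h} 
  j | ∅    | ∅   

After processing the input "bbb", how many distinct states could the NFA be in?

1

Start in {h}.
Read 'b': {h} → {i}.
Read 'b': {i} → {h}.
Read 'b': {h} → {i}.
That set has 1 state.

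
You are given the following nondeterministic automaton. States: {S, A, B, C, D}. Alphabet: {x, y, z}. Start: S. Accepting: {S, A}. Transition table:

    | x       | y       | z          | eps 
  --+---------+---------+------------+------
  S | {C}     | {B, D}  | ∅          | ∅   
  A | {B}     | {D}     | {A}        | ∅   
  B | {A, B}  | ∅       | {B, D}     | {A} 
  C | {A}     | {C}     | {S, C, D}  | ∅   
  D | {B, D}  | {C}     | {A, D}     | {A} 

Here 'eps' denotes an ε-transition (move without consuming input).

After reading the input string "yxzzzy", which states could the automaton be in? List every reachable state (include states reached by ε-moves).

{A, C, D}

Start in {S}.
Read 'y': S→{B, D}; union {B, D}; ε-closure = {A, B, D}.
Read 'x': A→{B}, B→{A, B}, D→{B, D}; now {A, B, D}.
Read 'z': A→{A}, B→{B, D}, D→{A, D}; now {A, B, D}.
Read 'z': A→{A}, B→{B, D}, D→{A, D}; now {A, B, D}.
Read 'z': A→{A}, B→{B, D}, D→{A, D}; now {A, B, D}.
Read 'y': A→{D}, B→∅, D→{C}; union {C, D}; ε-closure = {A, C, D}.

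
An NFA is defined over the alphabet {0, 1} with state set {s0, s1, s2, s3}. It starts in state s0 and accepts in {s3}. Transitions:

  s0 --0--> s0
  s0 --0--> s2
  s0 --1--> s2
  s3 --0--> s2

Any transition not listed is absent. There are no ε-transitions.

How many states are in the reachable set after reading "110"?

0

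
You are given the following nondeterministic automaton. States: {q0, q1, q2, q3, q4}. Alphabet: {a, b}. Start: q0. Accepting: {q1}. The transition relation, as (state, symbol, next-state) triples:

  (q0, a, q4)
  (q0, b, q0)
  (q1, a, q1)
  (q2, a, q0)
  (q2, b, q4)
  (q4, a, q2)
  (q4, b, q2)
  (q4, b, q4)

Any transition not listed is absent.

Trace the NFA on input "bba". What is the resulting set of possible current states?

Start in {q0}.
Read 'b': q0→{q0}; now {q0}.
Read 'b': q0→{q0}; now {q0}.
Read 'a': q0→{q4}; now {q4}.

{q4}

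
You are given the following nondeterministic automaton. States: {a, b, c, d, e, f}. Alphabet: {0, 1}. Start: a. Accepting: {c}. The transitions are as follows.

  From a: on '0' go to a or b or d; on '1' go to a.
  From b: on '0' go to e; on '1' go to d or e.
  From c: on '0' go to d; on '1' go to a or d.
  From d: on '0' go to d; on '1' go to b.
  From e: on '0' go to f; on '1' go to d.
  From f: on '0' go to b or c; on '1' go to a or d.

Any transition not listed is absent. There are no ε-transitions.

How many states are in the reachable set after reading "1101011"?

4

Start in {a}.
Read '1': a→{a}; now {a}.
Read '1': a→{a}; now {a}.
Read '0': a→{a, b, d}; now {a, b, d}.
Read '1': a→{a}, b→{d, e}, d→{b}; now {a, b, d, e}.
Read '0': a→{a, b, d}, b→{e}, d→{d}, e→{f}; now {a, b, d, e, f}.
Read '1': a→{a}, b→{d, e}, d→{b}, e→{d}, f→{a, d}; now {a, b, d, e}.
Read '1': a→{a}, b→{d, e}, d→{b}, e→{d}; now {a, b, d, e}.
That set has 4 states.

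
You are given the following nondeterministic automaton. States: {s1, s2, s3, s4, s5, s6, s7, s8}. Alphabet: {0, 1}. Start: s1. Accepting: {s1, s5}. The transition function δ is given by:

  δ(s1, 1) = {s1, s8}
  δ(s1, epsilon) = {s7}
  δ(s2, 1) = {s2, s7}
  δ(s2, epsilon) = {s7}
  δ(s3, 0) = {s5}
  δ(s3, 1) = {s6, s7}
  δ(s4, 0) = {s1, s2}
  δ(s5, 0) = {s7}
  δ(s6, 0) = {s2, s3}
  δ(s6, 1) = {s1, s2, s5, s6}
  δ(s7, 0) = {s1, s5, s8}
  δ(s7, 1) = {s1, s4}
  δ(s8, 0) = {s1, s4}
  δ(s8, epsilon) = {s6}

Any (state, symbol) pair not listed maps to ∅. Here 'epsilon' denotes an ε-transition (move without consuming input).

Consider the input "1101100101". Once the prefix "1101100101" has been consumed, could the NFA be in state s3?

No

Start: ε-closure({s1}) = {s1, s7}.
Read '1': s1→{s1, s8}, s7→{s1, s4}; union {s1, s4, s8}; ε-closure = {s1, s4, s6, s7, s8}.
Read '1': s1→{s1, s8}, s4→∅, s6→{s1, s2, s5, s6}, s7→{s1, s4}, s8→∅; union {s1, s2, s4, s5, s6, s8}; ε-closure = {s1, s2, s4, s5, s6, s7, s8}.
Read '0': s1→∅, s2→∅, s4→{s1, s2}, s5→{s7}, s6→{s2, s3}, s7→{s1, s5, s8}, s8→{s1, s4}; union {s1, s2, s3, s4, s5, s7, s8}; ε-closure = {s1, s2, s3, s4, s5, s6, s7, s8}.
Read '1': s1→{s1, s8}, s2→{s2, s7}, s3→{s6, s7}, s4→∅, s5→∅, s6→{s1, s2, s5, s6}, s7→{s1, s4}, s8→∅; now {s1, s2, s4, s5, s6, s7, s8}.
Read '1': s1→{s1, s8}, s2→{s2, s7}, s4→∅, s5→∅, s6→{s1, s2, s5, s6}, s7→{s1, s4}, s8→∅; now {s1, s2, s4, s5, s6, s7, s8}.
Read '0': s1→∅, s2→∅, s4→{s1, s2}, s5→{s7}, s6→{s2, s3}, s7→{s1, s5, s8}, s8→{s1, s4}; union {s1, s2, s3, s4, s5, s7, s8}; ε-closure = {s1, s2, s3, s4, s5, s6, s7, s8}.
Read '0': s1→∅, s2→∅, s3→{s5}, s4→{s1, s2}, s5→{s7}, s6→{s2, s3}, s7→{s1, s5, s8}, s8→{s1, s4}; union {s1, s2, s3, s4, s5, s7, s8}; ε-closure = {s1, s2, s3, s4, s5, s6, s7, s8}.
Read '1': s1→{s1, s8}, s2→{s2, s7}, s3→{s6, s7}, s4→∅, s5→∅, s6→{s1, s2, s5, s6}, s7→{s1, s4}, s8→∅; now {s1, s2, s4, s5, s6, s7, s8}.
Read '0': s1→∅, s2→∅, s4→{s1, s2}, s5→{s7}, s6→{s2, s3}, s7→{s1, s5, s8}, s8→{s1, s4}; union {s1, s2, s3, s4, s5, s7, s8}; ε-closure = {s1, s2, s3, s4, s5, s6, s7, s8}.
Read '1': s1→{s1, s8}, s2→{s2, s7}, s3→{s6, s7}, s4→∅, s5→∅, s6→{s1, s2, s5, s6}, s7→{s1, s4}, s8→∅; now {s1, s2, s4, s5, s6, s7, s8}.
State s3 is not in {s1, s2, s4, s5, s6, s7, s8}.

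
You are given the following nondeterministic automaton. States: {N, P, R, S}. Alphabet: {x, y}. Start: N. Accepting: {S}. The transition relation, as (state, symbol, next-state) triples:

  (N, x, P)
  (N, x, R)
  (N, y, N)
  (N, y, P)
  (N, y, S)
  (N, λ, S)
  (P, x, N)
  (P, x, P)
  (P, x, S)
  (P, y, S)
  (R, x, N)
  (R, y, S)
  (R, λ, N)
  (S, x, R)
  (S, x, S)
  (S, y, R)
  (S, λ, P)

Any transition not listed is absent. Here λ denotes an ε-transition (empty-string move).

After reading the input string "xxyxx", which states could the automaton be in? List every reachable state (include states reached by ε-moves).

Start: ε-closure({N}) = {N, P, S}.
Read 'x': N→{P, R}, P→{N, P, S}, S→{R, S}; now {N, P, R, S}.
Read 'x': N→{P, R}, P→{N, P, S}, R→{N}, S→{R, S}; now {N, P, R, S}.
Read 'y': N→{N, P, S}, P→{S}, R→{S}, S→{R}; now {N, P, R, S}.
Read 'x': N→{P, R}, P→{N, P, S}, R→{N}, S→{R, S}; now {N, P, R, S}.
Read 'x': N→{P, R}, P→{N, P, S}, R→{N}, S→{R, S}; now {N, P, R, S}.

{N, P, R, S}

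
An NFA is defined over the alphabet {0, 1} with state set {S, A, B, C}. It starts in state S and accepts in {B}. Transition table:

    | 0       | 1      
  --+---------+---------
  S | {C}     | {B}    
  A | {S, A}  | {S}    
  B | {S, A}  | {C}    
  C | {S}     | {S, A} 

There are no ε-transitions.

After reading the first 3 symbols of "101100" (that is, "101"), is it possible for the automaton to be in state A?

Start in {S}.
Read '1': {S} → {B}.
Read '0': {B} → {S, A}.
Read '1': {S, A} → {S, B}.
State A is not in {S, B}.

No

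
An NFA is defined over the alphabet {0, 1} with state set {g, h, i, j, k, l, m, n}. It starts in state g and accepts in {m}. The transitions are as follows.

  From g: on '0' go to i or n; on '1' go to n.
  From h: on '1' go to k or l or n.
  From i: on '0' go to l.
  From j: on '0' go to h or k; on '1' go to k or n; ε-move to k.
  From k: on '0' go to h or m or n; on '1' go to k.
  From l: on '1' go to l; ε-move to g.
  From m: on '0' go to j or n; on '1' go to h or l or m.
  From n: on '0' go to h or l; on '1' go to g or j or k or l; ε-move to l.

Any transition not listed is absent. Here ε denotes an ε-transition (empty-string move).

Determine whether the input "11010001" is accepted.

Start in {g}.
Read '1': g→{n}; union {n}; ε-closure = {g, l, n}.
Read '1': g→{n}, l→{l}, n→{g, j, k, l}; now {g, j, k, l, n}.
Read '0': g→{i, n}, j→{h, k}, k→{h, m, n}, l→∅, n→{h, l}; union {h, i, k, l, m, n}; ε-closure = {g, h, i, k, l, m, n}.
Read '1': g→{n}, h→{k, l, n}, i→∅, k→{k}, l→{l}, m→{h, l, m}, n→{g, j, k, l}; now {g, h, j, k, l, m, n}.
Read '0': g→{i, n}, h→∅, j→{h, k}, k→{h, m, n}, l→∅, m→{j, n}, n→{h, l}; union {h, i, j, k, l, m, n}; ε-closure = {g, h, i, j, k, l, m, n}.
Read '0': g→{i, n}, h→∅, i→{l}, j→{h, k}, k→{h, m, n}, l→∅, m→{j, n}, n→{h, l}; union {h, i, j, k, l, m, n}; ε-closure = {g, h, i, j, k, l, m, n}.
Read '0': g→{i, n}, h→∅, i→{l}, j→{h, k}, k→{h, m, n}, l→∅, m→{j, n}, n→{h, l}; union {h, i, j, k, l, m, n}; ε-closure = {g, h, i, j, k, l, m, n}.
Read '1': g→{n}, h→{k, l, n}, i→∅, j→{k, n}, k→{k}, l→{l}, m→{h, l, m}, n→{g, j, k, l}; now {g, h, j, k, l, m, n}.
The final set {g, h, j, k, l, m, n} contains the accepting state m.

Yes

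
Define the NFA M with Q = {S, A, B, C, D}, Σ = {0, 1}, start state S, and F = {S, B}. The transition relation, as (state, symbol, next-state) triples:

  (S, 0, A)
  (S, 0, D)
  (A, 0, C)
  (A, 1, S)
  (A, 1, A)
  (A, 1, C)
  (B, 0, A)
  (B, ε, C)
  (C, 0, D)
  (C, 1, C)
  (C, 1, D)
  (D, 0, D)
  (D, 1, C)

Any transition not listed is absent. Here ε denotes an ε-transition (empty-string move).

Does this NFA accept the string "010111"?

Start in {S}.
Read '0': {S} → {A, D}.
Read '1': {A, D} → {S, A, C}.
Read '0': {S, A, C} → {A, C, D}.
Read '1': {A, C, D} → {S, A, C, D}.
Read '1': {S, A, C, D} → {S, A, C, D}.
Read '1': {S, A, C, D} → {S, A, C, D}.
The final set {S, A, C, D} contains the accepting state S.

Yes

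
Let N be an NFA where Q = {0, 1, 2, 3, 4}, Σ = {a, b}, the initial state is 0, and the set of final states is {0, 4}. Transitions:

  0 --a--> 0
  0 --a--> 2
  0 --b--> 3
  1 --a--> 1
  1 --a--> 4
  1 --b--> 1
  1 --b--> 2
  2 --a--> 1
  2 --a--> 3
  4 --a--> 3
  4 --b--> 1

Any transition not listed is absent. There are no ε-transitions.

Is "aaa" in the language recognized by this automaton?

Yes

Start in {0}.
Read 'a': {0} → {0, 2}.
Read 'a': {0, 2} → {0, 1, 2, 3}.
Read 'a': {0, 1, 2, 3} → {0, 1, 2, 3, 4}.
The final set {0, 1, 2, 3, 4} contains the accepting states 0, 4.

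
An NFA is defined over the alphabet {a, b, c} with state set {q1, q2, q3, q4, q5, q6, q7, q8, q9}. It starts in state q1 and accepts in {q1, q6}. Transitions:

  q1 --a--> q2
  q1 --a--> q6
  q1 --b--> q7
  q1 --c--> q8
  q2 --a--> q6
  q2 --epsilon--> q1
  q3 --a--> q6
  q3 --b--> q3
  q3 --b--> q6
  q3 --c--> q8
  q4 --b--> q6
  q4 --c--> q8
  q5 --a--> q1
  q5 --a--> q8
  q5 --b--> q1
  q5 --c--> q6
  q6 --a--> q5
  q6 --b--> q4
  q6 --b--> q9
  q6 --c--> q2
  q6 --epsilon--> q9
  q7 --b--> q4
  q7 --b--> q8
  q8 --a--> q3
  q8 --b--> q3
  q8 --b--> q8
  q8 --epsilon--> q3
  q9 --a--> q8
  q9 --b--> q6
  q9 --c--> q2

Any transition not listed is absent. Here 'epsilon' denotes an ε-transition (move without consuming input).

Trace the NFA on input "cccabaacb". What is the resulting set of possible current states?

Start in {q1}.
Read 'c': q1→{q8}; union {q8}; ε-closure = {q3, q8}.
Read 'c': q3→{q8}, q8→∅; union {q8}; ε-closure = {q3, q8}.
Read 'c': q3→{q8}, q8→∅; union {q8}; ε-closure = {q3, q8}.
Read 'a': q3→{q6}, q8→{q3}; union {q3, q6}; ε-closure = {q3, q6, q9}.
Read 'b': q3→{q3, q6}, q6→{q4, q9}, q9→{q6}; now {q3, q4, q6, q9}.
Read 'a': q3→{q6}, q4→∅, q6→{q5}, q9→{q8}; union {q5, q6, q8}; ε-closure = {q3, q5, q6, q8, q9}.
Read 'a': q3→{q6}, q5→{q1, q8}, q6→{q5}, q8→{q3}, q9→{q8}; union {q1, q3, q5, q6, q8}; ε-closure = {q1, q3, q5, q6, q8, q9}.
Read 'c': q1→{q8}, q3→{q8}, q5→{q6}, q6→{q2}, q8→∅, q9→{q2}; union {q2, q6, q8}; ε-closure = {q1, q2, q3, q6, q8, q9}.
Read 'b': q1→{q7}, q2→∅, q3→{q3, q6}, q6→{q4, q9}, q8→{q3, q8}, q9→{q6}; now {q3, q4, q6, q7, q8, q9}.

{q3, q4, q6, q7, q8, q9}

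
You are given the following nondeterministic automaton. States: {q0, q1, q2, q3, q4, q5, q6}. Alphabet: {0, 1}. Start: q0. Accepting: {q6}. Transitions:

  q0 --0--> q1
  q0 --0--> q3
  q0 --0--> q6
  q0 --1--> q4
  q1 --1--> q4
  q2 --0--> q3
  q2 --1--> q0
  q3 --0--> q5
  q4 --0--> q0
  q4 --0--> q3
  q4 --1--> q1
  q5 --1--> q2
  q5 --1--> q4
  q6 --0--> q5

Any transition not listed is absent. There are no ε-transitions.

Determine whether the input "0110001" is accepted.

No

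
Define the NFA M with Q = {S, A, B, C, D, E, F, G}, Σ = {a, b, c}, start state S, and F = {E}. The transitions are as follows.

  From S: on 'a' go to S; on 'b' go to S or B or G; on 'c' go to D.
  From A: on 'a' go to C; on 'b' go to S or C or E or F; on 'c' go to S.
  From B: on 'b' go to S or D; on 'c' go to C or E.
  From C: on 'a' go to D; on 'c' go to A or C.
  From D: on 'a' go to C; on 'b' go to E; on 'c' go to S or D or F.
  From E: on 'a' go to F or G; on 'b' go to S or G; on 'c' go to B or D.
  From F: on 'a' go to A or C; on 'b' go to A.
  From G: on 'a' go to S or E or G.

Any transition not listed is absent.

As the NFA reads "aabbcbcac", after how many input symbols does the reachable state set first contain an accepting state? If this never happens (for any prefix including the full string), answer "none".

5

Start in {S}.
Read 'a': S→{S}; now {S}.
Read 'a': S→{S}; now {S}.
Read 'b': S→{S, B, G}; now {S, B, G}.
Read 'b': S→{S, B, G}, B→{S, D}, G→∅; now {S, B, D, G}.
Read 'c': S→{D}, B→{C, E}, D→{S, D, F}, G→∅; now {S, C, D, E, F}.
None of the earlier sets intersect F, but {S, C, D, E, F} does.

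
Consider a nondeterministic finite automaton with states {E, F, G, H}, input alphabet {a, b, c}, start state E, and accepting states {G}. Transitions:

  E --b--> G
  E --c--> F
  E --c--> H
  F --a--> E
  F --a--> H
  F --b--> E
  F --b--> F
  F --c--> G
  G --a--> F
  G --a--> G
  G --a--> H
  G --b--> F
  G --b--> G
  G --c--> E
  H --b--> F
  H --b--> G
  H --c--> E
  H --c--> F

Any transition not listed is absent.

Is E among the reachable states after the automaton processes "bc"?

Yes

Start in {E}.
Read 'b': E→{G}; now {G}.
Read 'c': G→{E}; now {E}.
State E is in {E}.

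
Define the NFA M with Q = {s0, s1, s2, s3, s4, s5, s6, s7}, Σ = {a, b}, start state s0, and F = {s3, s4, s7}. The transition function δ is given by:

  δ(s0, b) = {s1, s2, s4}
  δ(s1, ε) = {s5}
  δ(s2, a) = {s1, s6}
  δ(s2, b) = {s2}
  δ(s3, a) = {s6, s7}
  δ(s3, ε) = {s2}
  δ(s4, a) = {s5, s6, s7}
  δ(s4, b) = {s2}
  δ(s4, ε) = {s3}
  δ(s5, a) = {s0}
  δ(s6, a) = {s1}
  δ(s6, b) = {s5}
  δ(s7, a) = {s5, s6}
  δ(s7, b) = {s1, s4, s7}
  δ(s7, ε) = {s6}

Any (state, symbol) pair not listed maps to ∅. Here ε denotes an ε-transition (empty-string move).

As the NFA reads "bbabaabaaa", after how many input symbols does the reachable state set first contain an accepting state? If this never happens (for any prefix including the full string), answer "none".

Start in {s0}.
Read 'b': s0→{s1, s2, s4}; union {s1, s2, s4}; ε-closure = {s1, s2, s3, s4, s5}.
None of the earlier sets intersect F, but {s1, s2, s3, s4, s5} does.

1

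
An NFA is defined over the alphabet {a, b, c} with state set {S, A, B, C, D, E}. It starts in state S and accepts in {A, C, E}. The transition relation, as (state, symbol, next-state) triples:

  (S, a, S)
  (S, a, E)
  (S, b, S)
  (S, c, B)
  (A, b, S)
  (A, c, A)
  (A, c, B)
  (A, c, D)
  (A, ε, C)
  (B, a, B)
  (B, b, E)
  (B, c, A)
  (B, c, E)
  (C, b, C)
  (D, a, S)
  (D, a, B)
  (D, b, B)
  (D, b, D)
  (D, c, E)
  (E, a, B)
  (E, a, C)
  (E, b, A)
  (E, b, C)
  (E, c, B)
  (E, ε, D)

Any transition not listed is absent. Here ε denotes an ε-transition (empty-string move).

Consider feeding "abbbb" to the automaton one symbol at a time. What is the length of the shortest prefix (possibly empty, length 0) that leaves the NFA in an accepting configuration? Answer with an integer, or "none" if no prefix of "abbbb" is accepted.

1

Start in {S}.
Read 'a': {S} → {S, D, E}.
None of the earlier sets intersect F, but {S, D, E} does.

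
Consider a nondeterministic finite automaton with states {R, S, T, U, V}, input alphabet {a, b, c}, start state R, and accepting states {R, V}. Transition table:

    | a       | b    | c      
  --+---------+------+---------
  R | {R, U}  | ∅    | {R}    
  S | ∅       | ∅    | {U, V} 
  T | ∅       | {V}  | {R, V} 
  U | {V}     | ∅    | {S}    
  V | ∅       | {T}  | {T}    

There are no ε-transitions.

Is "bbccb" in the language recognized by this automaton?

Start in {R}.
Read 'b': {R} → ∅.
The set is empty and remains empty for the remaining 4 symbols.
The final set ∅ contains no accepting state.

No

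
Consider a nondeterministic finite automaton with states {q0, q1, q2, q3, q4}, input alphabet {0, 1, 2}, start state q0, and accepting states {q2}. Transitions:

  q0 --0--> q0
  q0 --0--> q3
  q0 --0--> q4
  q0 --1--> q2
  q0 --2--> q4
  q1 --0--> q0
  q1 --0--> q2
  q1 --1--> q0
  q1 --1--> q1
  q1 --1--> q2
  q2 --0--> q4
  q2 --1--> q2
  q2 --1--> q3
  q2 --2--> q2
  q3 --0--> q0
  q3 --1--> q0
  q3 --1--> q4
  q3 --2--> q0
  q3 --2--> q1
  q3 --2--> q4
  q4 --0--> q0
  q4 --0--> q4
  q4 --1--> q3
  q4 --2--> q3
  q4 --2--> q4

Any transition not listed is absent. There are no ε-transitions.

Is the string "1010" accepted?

No

Start in {q0}.
Read '1': {q0} → {q2}.
Read '0': {q2} → {q4}.
Read '1': {q4} → {q3}.
Read '0': {q3} → {q0}.
The final set {q0} contains no accepting state.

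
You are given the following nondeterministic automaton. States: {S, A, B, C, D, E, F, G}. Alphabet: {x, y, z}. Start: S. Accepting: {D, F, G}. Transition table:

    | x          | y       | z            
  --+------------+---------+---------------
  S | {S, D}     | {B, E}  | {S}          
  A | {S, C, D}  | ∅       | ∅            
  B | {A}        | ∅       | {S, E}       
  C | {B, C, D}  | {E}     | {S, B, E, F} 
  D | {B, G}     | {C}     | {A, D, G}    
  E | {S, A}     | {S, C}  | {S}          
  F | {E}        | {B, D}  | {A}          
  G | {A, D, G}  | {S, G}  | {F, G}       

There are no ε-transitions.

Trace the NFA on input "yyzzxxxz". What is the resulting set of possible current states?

Start in {S}.
Read 'y': S→{B, E}; now {B, E}.
Read 'y': B→∅, E→{S, C}; now {S, C}.
Read 'z': S→{S}, C→{S, B, E, F}; now {S, B, E, F}.
Read 'z': S→{S}, B→{S, E}, E→{S}, F→{A}; now {S, A, E}.
Read 'x': S→{S, D}, A→{S, C, D}, E→{S, A}; now {S, A, C, D}.
Read 'x': S→{S, D}, A→{S, C, D}, C→{B, C, D}, D→{B, G}; now {S, B, C, D, G}.
Read 'x': S→{S, D}, B→{A}, C→{B, C, D}, D→{B, G}, G→{A, D, G}; now {S, A, B, C, D, G}.
Read 'z': S→{S}, A→∅, B→{S, E}, C→{S, B, E, F}, D→{A, D, G}, G→{F, G}; now {S, A, B, D, E, F, G}.

{S, A, B, D, E, F, G}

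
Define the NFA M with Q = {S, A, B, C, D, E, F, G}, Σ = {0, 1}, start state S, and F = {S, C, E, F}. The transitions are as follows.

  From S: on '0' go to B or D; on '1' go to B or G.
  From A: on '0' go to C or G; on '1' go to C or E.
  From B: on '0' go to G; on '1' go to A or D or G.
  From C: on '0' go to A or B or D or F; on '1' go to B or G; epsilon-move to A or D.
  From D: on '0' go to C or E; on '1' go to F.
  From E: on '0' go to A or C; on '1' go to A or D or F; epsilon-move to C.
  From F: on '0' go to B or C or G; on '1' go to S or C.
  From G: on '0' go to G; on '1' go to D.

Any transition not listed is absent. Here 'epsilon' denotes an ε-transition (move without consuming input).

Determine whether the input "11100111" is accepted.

Yes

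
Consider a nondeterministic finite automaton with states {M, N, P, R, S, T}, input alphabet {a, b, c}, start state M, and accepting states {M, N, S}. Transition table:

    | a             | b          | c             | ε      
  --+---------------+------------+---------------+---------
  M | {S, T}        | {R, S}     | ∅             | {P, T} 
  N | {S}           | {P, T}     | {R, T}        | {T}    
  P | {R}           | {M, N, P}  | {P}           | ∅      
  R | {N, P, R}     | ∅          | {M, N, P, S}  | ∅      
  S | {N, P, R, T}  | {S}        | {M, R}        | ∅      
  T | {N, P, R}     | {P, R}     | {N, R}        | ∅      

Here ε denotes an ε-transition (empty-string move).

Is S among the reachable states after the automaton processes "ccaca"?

Yes

Start: ε-closure({M}) = {M, P, T}.
Read 'c': {M, P, T} → {N, P, R, T}.
Read 'c': {N, P, R, T} → {M, N, P, R, S, T}.
Read 'a': {M, N, P, R, S, T} → {N, P, R, S, T}.
Read 'c': {N, P, R, S, T} → {M, N, P, R, S, T}.
Read 'a': {M, N, P, R, S, T} → {N, P, R, S, T}.
State S is in {N, P, R, S, T}.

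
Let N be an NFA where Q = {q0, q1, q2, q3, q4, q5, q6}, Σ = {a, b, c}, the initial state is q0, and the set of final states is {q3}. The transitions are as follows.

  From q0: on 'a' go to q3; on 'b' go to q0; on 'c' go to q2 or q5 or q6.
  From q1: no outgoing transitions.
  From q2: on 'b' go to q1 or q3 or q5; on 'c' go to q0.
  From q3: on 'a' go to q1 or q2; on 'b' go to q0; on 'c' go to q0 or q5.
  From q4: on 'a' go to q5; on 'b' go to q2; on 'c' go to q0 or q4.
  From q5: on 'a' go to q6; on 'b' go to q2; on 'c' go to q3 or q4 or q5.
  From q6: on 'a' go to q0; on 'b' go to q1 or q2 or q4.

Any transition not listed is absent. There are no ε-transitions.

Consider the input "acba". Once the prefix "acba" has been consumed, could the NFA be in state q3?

Yes

Start in {q0}.
Read 'a': q0→{q3}; now {q3}.
Read 'c': q3→{q0, q5}; now {q0, q5}.
Read 'b': q0→{q0}, q5→{q2}; now {q0, q2}.
Read 'a': q0→{q3}, q2→∅; now {q3}.
State q3 is in {q3}.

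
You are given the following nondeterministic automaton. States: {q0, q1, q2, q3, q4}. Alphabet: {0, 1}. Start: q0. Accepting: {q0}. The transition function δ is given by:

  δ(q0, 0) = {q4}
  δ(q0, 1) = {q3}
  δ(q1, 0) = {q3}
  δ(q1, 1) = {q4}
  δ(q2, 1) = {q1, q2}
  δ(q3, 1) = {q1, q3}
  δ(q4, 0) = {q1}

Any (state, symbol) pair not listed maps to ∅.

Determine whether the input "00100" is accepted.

Start in {q0}.
Read '0': {q0} → {q4}.
Read '0': {q4} → {q1}.
Read '1': {q1} → {q4}.
Read '0': {q4} → {q1}.
Read '0': {q1} → {q3}.
The final set {q3} contains no accepting state.

No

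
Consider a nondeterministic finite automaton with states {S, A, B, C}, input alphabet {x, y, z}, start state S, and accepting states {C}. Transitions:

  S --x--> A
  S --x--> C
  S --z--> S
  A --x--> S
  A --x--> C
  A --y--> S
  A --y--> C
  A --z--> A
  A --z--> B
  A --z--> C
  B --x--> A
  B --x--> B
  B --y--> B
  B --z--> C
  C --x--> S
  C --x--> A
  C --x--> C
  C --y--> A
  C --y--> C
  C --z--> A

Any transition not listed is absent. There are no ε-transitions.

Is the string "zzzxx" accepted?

Yes

Start in {S}.
Read 'z': {S} → {S}.
Read 'z': {S} → {S}.
Read 'z': {S} → {S}.
Read 'x': {S} → {A, C}.
Read 'x': {A, C} → {S, A, C}.
The final set {S, A, C} contains the accepting state C.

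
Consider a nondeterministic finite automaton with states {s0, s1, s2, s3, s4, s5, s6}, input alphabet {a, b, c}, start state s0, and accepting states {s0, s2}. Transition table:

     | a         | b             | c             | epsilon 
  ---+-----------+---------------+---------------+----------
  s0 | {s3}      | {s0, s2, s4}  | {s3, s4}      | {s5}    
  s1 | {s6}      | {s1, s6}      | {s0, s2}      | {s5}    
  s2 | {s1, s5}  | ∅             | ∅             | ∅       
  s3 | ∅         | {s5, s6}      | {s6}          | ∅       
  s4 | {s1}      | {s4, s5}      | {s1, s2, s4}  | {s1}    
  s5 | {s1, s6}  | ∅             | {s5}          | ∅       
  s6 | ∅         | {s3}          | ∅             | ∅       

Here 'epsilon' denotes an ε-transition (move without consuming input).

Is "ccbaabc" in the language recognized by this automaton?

Yes

Start: ε-closure({s0}) = {s0, s5}.
Read 'c': {s0, s5} → {s1, s3, s4, s5}.
Read 'c': {s1, s3, s4, s5} → {s0, s1, s2, s4, s5, s6}.
Read 'b': {s0, s1, s2, s4, s5, s6} → {s0, s1, s2, s3, s4, s5, s6}.
Read 'a': {s0, s1, s2, s3, s4, s5, s6} → {s1, s3, s5, s6}.
Read 'a': {s1, s3, s5, s6} → {s1, s5, s6}.
Read 'b': {s1, s5, s6} → {s1, s3, s5, s6}.
Read 'c': {s1, s3, s5, s6} → {s0, s2, s5, s6}.
The final set {s0, s2, s5, s6} contains the accepting states s0, s2.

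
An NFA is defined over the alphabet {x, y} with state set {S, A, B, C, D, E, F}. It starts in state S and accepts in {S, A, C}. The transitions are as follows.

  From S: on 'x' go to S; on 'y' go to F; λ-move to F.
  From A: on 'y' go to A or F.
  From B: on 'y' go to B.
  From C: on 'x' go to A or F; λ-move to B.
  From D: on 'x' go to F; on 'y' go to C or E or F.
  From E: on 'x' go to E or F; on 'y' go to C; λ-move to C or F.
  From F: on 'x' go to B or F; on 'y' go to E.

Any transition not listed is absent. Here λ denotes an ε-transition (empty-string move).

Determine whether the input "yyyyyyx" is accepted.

Start: ε-closure({S}) = {S, F}.
Read 'y': S→{F}, F→{E}; union {E, F}; ε-closure = {B, C, E, F}.
Read 'y': B→{B}, C→∅, E→{C}, F→{E}; union {B, C, E}; ε-closure = {B, C, E, F}.
Read 'y': B→{B}, C→∅, E→{C}, F→{E}; union {B, C, E}; ε-closure = {B, C, E, F}.
Read 'y': B→{B}, C→∅, E→{C}, F→{E}; union {B, C, E}; ε-closure = {B, C, E, F}.
Read 'y': B→{B}, C→∅, E→{C}, F→{E}; union {B, C, E}; ε-closure = {B, C, E, F}.
Read 'y': B→{B}, C→∅, E→{C}, F→{E}; union {B, C, E}; ε-closure = {B, C, E, F}.
Read 'x': B→∅, C→{A, F}, E→{E, F}, F→{B, F}; union {A, B, E, F}; ε-closure = {A, B, C, E, F}.
The final set {A, B, C, E, F} contains the accepting states A, C.

Yes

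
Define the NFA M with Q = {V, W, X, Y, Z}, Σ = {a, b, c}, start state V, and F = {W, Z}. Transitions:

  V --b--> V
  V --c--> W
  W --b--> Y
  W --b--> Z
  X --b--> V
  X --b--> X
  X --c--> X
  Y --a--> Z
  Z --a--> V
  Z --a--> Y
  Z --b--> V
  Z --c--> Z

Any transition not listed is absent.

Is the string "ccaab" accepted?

No

Start in {V}.
Read 'c': V→{W}; now {W}.
Read 'c': W→∅; now ∅.
The set is empty and remains empty for the remaining 3 symbols.
The final set ∅ contains no accepting state.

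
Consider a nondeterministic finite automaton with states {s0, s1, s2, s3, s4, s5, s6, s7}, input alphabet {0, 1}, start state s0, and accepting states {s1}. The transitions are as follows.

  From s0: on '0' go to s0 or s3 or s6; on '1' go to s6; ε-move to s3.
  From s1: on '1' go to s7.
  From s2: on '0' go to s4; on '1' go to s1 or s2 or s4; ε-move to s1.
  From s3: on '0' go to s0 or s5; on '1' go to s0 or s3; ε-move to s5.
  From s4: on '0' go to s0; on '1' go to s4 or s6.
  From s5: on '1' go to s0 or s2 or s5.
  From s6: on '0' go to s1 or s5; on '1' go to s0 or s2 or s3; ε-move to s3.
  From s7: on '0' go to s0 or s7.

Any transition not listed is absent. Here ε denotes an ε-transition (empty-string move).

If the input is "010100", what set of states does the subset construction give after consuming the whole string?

{s0, s1, s3, s5, s6, s7}

Start: ε-closure({s0}) = {s0, s3, s5}.
Read '0': s0→{s0, s3, s6}, s3→{s0, s5}, s5→∅; now {s0, s3, s5, s6}.
Read '1': s0→{s6}, s3→{s0, s3}, s5→{s0, s2, s5}, s6→{s0, s2, s3}; union {s0, s2, s3, s5, s6}; ε-closure = {s0, s1, s2, s3, s5, s6}.
Read '0': s0→{s0, s3, s6}, s1→∅, s2→{s4}, s3→{s0, s5}, s5→∅, s6→{s1, s5}; now {s0, s1, s3, s4, s5, s6}.
Read '1': s0→{s6}, s1→{s7}, s3→{s0, s3}, s4→{s4, s6}, s5→{s0, s2, s5}, s6→{s0, s2, s3}; union {s0, s2, s3, s4, s5, s6, s7}; ε-closure = {s0, s1, s2, s3, s4, s5, s6, s7}.
Read '0': s0→{s0, s3, s6}, s1→∅, s2→{s4}, s3→{s0, s5}, s4→{s0}, s5→∅, s6→{s1, s5}, s7→{s0, s7}; now {s0, s1, s3, s4, s5, s6, s7}.
Read '0': s0→{s0, s3, s6}, s1→∅, s3→{s0, s5}, s4→{s0}, s5→∅, s6→{s1, s5}, s7→{s0, s7}; now {s0, s1, s3, s5, s6, s7}.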